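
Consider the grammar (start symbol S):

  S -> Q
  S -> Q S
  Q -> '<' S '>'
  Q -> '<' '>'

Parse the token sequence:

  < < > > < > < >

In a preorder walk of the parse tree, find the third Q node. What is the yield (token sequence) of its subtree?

[S [Q < [S [Q < >]] >] [S [Q < >] [S [Q < >]]]]

< >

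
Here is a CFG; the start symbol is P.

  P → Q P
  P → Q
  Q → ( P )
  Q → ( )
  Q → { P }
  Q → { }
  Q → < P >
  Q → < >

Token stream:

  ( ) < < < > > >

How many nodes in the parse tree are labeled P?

[P [Q ( )] [P [Q < [P [Q < [P [Q < >]] >]] >]]]

4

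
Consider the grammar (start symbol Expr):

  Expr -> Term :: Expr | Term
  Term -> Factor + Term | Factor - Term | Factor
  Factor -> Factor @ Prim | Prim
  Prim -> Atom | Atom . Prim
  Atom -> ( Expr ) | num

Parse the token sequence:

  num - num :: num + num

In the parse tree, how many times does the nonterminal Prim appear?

4

[Expr [Term [Factor [Prim [Atom num]]] - [Term [Factor [Prim [Atom num]]]]] :: [Expr [Term [Factor [Prim [Atom num]]] + [Term [Factor [Prim [Atom num]]]]]]]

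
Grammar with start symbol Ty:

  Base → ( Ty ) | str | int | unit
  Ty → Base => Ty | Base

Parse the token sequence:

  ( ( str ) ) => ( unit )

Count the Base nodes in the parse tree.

5

[Ty [Base ( [Ty [Base ( [Ty [Base str]] )]] )] => [Ty [Base ( [Ty [Base unit]] )]]]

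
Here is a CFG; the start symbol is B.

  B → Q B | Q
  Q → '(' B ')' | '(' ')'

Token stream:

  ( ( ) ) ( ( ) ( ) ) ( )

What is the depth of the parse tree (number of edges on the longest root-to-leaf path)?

[B [Q ( [B [Q ( )]] )] [B [Q ( [B [Q ( )] [B [Q ( )]]] )] [B [Q ( )]]]]

6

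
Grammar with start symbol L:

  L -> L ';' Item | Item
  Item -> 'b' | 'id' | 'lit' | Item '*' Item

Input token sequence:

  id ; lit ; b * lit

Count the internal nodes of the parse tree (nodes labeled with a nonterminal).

8

[L [L [L [Item id]] ; [Item lit]] ; [Item [Item b] * [Item lit]]]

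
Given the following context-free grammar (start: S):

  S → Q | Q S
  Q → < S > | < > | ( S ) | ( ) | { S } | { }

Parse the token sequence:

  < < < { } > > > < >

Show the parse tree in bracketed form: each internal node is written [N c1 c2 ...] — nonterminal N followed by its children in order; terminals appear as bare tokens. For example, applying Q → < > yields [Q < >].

[S [Q < [S [Q < [S [Q < [S [Q { }]] >]] >]] >] [S [Q < >]]]

S
Q S
< S > S
< Q > S
< < S > > S
< < Q > > S
< < < S > > > S
< < < Q > > > S
< < < { } > > > S
< < < { } > > > Q
< < < { } > > > < >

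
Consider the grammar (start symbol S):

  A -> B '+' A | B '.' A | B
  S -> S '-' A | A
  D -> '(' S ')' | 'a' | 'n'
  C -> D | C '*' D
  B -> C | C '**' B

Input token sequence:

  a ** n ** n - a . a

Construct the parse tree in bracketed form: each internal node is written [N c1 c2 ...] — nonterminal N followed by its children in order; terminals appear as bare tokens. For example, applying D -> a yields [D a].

S
S - A
A - A
B - A
C ** B - A
D ** B - A
a ** B - A
a ** C ** B - A
a ** D ** B - A
a ** n ** B - A
a ** n ** C - A
a ** n ** D - A
a ** n ** n - A
a ** n ** n - B . A
a ** n ** n - C . A
a ** n ** n - D . A
a ** n ** n - a . A
a ** n ** n - a . B
a ** n ** n - a . C
a ** n ** n - a . D
a ** n ** n - a . a

[S [S [A [B [C [D a]] ** [B [C [D n]] ** [B [C [D n]]]]]]] - [A [B [C [D a]]] . [A [B [C [D a]]]]]]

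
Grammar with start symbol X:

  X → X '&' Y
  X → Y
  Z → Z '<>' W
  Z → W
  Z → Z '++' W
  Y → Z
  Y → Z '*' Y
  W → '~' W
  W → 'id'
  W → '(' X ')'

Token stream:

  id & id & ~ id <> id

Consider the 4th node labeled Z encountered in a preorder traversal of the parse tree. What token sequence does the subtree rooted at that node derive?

~ id

[X [X [X [Y [Z [W id]]]] & [Y [Z [W id]]]] & [Y [Z [Z [W ~ [W id]]] <> [W id]]]]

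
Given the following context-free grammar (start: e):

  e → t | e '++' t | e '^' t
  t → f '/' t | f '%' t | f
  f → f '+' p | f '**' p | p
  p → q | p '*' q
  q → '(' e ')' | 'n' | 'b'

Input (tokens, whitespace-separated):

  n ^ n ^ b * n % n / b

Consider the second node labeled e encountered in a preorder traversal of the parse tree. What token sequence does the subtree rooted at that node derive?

[e [e [e [t [f [p [q n]]]]] ^ [t [f [p [q n]]]]] ^ [t [f [p [p [q b]] * [q n]]] % [t [f [p [q n]]] / [t [f [p [q b]]]]]]]

n ^ n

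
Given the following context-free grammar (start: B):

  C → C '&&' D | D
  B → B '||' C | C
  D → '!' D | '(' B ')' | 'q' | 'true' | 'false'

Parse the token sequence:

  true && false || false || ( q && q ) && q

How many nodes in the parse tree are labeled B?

4

[B [B [B [C [C [D true]] && [D false]]] || [C [D false]]] || [C [C [D ( [B [C [C [D q]] && [D q]]] )]] && [D q]]]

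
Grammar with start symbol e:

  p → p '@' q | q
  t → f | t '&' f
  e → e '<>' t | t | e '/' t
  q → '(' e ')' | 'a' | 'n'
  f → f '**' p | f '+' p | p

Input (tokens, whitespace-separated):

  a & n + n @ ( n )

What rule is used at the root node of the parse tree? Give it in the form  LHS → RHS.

e → t

[e [t [t [f [p [q a]]]] & [f [f [p [q n]]] + [p [p [q n]] @ [q ( [e [t [f [p [q n]]]]] )]]]]]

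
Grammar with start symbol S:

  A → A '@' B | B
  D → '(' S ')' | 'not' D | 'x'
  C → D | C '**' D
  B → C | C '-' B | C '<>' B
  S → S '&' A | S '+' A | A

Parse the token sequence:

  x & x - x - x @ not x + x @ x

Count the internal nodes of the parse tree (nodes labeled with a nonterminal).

30

[S [S [S [A [B [C [D x]]]]] & [A [A [B [C [D x]] - [B [C [D x]] - [B [C [D x]]]]]] @ [B [C [D not [D x]]]]]] + [A [A [B [C [D x]]]] @ [B [C [D x]]]]]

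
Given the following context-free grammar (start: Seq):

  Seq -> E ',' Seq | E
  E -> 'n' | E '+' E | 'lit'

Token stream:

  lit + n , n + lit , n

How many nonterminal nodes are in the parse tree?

10

[Seq [E [E lit] + [E n]] , [Seq [E [E n] + [E lit]] , [Seq [E n]]]]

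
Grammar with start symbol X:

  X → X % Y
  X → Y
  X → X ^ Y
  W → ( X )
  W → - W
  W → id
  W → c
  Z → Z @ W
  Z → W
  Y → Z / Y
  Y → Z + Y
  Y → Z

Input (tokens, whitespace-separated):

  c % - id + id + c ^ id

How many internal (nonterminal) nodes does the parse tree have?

[X [X [X [Y [Z [W c]]]] % [Y [Z [W - [W id]]] + [Y [Z [W id]] + [Y [Z [W c]]]]]] ^ [Y [Z [W id]]]]

19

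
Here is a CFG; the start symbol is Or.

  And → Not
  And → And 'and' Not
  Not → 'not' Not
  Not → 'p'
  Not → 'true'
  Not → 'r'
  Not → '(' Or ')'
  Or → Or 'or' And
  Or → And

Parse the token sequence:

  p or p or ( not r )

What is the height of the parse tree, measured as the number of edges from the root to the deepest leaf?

[Or [Or [Or [And [Not p]]] or [And [Not p]]] or [And [Not ( [Or [And [Not not [Not r]]]] )]]]

7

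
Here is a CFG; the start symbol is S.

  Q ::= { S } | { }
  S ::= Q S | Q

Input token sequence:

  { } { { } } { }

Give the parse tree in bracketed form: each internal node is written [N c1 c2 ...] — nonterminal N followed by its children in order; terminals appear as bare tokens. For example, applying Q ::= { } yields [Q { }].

S
Q S
{ } S
{ } Q S
{ } { S } S
{ } { Q } S
{ } { { } } S
{ } { { } } Q
{ } { { } } { }

[S [Q { }] [S [Q { [S [Q { }]] }] [S [Q { }]]]]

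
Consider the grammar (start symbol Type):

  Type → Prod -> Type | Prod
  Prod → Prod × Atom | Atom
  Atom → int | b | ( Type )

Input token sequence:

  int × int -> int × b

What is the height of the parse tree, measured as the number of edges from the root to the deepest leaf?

5

[Type [Prod [Prod [Atom int]] × [Atom int]] -> [Type [Prod [Prod [Atom int]] × [Atom b]]]]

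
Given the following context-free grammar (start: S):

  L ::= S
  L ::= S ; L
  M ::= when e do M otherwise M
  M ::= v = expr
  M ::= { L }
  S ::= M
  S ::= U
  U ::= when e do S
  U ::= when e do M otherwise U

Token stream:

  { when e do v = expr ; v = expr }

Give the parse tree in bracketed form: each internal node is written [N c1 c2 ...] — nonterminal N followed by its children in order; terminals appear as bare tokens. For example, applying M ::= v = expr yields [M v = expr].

S
M
{ L }
{ S ; L }
{ U ; L }
{ when e do S ; L }
{ when e do M ; L }
{ when e do v = expr ; L }
{ when e do v = expr ; S }
{ when e do v = expr ; M }
{ when e do v = expr ; v = expr }

[S [M { [L [S [U when e do [S [M v = expr]]]] ; [L [S [M v = expr]]]] }]]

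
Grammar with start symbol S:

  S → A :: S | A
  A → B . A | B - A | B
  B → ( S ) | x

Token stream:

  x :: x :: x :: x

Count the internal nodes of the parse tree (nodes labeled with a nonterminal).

12

[S [A [B x]] :: [S [A [B x]] :: [S [A [B x]] :: [S [A [B x]]]]]]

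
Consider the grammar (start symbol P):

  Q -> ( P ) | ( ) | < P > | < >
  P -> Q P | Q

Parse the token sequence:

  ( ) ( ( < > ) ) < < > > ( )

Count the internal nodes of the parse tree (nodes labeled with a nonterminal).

14

[P [Q ( )] [P [Q ( [P [Q ( [P [Q < >]] )]] )] [P [Q < [P [Q < >]] >] [P [Q ( )]]]]]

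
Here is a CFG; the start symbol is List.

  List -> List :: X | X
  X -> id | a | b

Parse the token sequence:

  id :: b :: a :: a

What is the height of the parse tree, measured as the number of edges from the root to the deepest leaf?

[List [List [List [List [X id]] :: [X b]] :: [X a]] :: [X a]]

5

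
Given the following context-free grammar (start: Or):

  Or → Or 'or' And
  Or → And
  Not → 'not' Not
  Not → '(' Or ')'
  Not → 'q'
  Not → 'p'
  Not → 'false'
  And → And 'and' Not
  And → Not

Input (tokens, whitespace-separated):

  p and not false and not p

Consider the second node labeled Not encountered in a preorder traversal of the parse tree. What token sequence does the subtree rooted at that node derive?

[Or [And [And [And [Not p]] and [Not not [Not false]]] and [Not not [Not p]]]]

not false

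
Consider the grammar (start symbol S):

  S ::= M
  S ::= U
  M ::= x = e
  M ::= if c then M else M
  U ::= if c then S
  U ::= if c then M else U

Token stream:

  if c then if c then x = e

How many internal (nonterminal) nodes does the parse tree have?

[S [U if c then [S [U if c then [S [M x = e]]]]]]

6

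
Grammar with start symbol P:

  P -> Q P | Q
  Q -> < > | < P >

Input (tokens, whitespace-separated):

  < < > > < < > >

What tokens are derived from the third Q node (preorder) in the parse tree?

[P [Q < [P [Q < >]] >] [P [Q < [P [Q < >]] >]]]

< < > >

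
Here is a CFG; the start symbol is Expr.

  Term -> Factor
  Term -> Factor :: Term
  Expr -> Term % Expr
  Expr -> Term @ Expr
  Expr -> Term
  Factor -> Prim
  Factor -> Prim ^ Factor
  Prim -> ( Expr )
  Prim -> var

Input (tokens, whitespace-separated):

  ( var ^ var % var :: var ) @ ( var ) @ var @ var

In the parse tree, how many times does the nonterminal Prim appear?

[Expr [Term [Factor [Prim ( [Expr [Term [Factor [Prim var] ^ [Factor [Prim var]]]] % [Expr [Term [Factor [Prim var]] :: [Term [Factor [Prim var]]]]]] )]]] @ [Expr [Term [Factor [Prim ( [Expr [Term [Factor [Prim var]]]] )]]] @ [Expr [Term [Factor [Prim var]]] @ [Expr [Term [Factor [Prim var]]]]]]]

9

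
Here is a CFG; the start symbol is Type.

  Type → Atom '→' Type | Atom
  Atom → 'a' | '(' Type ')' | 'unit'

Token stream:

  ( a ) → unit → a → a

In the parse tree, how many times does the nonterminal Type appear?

5

[Type [Atom ( [Type [Atom a]] )] → [Type [Atom unit] → [Type [Atom a] → [Type [Atom a]]]]]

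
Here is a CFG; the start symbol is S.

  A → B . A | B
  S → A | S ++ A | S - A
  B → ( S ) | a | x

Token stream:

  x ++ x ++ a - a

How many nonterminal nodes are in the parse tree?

[S [S [S [S [A [B x]]] ++ [A [B x]]] ++ [A [B a]]] - [A [B a]]]

12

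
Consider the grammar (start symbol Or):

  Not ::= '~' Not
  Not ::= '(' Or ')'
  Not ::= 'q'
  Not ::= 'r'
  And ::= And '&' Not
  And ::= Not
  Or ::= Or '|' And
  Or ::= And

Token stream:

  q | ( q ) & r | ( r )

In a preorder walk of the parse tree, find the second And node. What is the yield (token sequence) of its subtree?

[Or [Or [Or [And [Not q]]] | [And [And [Not ( [Or [And [Not q]]] )]] & [Not r]]] | [And [Not ( [Or [And [Not r]]] )]]]

( q ) & r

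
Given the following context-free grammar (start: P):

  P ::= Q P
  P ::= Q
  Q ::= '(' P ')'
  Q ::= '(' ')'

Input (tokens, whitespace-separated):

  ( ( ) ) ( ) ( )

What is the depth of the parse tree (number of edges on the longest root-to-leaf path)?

[P [Q ( [P [Q ( )]] )] [P [Q ( )] [P [Q ( )]]]]

4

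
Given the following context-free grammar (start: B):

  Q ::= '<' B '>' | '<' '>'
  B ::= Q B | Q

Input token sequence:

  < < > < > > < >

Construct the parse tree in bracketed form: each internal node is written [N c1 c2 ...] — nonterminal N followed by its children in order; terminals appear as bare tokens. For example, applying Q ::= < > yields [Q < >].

[B [Q < [B [Q < >] [B [Q < >]]] >] [B [Q < >]]]

B
Q B
< B > B
< Q B > B
< < > B > B
< < > Q > B
< < > < > > B
< < > < > > Q
< < > < > > < >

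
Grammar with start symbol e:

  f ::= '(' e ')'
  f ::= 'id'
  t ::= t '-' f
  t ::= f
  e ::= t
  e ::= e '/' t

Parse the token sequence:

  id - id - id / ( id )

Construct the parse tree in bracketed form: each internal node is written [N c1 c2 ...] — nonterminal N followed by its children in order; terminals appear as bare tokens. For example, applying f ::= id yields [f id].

[e [e [t [t [t [f id]] - [f id]] - [f id]]] / [t [f ( [e [t [f id]]] )]]]

e
e / t
t / t
t - f / t
t - f - f / t
f - f - f / t
id - f - f / t
id - id - f / t
id - id - id / t
id - id - id / f
id - id - id / ( e )
id - id - id / ( t )
id - id - id / ( f )
id - id - id / ( id )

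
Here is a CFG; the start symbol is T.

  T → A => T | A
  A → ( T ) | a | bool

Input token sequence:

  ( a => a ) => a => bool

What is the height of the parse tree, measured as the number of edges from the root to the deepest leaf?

5

[T [A ( [T [A a] => [T [A a]]] )] => [T [A a] => [T [A bool]]]]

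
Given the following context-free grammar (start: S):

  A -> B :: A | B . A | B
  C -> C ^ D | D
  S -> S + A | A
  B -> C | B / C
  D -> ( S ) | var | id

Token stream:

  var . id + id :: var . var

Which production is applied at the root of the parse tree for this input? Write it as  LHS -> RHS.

S -> S + A

[S [S [A [B [C [D var]]] . [A [B [C [D id]]]]]] + [A [B [C [D id]]] :: [A [B [C [D var]]] . [A [B [C [D var]]]]]]]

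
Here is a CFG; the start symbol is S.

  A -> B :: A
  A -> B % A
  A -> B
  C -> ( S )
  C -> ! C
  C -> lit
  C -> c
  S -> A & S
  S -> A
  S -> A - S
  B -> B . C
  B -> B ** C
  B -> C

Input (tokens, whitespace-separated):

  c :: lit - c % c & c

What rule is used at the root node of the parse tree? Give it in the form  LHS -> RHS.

S -> A - S

[S [A [B [C c]] :: [A [B [C lit]]]] - [S [A [B [C c]] % [A [B [C c]]]] & [S [A [B [C c]]]]]]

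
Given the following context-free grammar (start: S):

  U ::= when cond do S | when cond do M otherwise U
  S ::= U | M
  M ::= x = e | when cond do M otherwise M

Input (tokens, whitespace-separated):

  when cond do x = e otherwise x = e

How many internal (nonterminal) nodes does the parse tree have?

4

[S [M when cond do [M x = e] otherwise [M x = e]]]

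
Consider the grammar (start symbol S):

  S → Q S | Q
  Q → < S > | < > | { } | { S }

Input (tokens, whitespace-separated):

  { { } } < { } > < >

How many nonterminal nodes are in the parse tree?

[S [Q { [S [Q { }]] }] [S [Q < [S [Q { }]] >] [S [Q < >]]]]

10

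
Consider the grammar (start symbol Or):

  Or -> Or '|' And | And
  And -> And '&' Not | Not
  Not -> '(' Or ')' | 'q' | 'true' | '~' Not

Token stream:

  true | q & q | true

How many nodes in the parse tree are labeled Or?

3

[Or [Or [Or [And [Not true]]] | [And [And [Not q]] & [Not q]]] | [And [Not true]]]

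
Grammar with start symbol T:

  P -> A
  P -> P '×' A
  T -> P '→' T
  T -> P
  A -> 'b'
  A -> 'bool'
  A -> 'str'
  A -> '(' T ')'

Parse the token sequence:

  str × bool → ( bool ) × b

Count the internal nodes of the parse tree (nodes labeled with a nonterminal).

[T [P [P [A str]] × [A bool]] → [T [P [P [A ( [T [P [A bool]]] )]] × [A b]]]]

13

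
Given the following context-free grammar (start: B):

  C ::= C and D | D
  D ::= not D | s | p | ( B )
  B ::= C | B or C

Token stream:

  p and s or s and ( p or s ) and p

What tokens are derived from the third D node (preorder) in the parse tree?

[B [B [C [C [D p]] and [D s]]] or [C [C [C [D s]] and [D ( [B [B [C [D p]]] or [C [D s]]] )]] and [D p]]]

s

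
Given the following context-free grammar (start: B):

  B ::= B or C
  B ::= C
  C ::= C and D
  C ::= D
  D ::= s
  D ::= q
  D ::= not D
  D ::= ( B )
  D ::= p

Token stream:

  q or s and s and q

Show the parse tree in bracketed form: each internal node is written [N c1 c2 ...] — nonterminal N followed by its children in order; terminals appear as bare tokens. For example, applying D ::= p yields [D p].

[B [B [C [D q]]] or [C [C [C [D s]] and [D s]] and [D q]]]

B
B or C
C or C
D or C
q or C
q or C and D
q or C and D and D
q or D and D and D
q or s and D and D
q or s and s and D
q or s and s and q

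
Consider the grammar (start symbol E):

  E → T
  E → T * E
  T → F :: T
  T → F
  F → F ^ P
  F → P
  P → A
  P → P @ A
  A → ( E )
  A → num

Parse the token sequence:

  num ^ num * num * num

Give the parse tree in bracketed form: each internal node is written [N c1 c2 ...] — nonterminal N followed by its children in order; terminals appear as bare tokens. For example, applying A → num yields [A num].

E
T * E
F * E
F ^ P * E
P ^ P * E
A ^ P * E
num ^ P * E
num ^ A * E
num ^ num * E
num ^ num * T * E
num ^ num * F * E
num ^ num * P * E
num ^ num * A * E
num ^ num * num * E
num ^ num * num * T
num ^ num * num * F
num ^ num * num * P
num ^ num * num * A
num ^ num * num * num

[E [T [F [F [P [A num]]] ^ [P [A num]]]] * [E [T [F [P [A num]]]] * [E [T [F [P [A num]]]]]]]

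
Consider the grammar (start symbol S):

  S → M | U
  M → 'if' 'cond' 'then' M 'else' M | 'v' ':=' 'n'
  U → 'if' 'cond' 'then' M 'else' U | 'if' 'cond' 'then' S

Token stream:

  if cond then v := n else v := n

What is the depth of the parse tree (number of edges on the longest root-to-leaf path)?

[S [M if cond then [M v := n] else [M v := n]]]

3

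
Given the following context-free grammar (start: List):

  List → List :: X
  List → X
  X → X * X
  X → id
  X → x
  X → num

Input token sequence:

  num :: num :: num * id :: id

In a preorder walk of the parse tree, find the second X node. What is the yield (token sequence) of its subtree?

num

[List [List [List [List [X num]] :: [X num]] :: [X [X num] * [X id]]] :: [X id]]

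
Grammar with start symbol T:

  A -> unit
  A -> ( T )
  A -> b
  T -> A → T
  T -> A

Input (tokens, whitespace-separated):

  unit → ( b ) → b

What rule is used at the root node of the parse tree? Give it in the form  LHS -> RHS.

T -> A → T

[T [A unit] → [T [A ( [T [A b]] )] → [T [A b]]]]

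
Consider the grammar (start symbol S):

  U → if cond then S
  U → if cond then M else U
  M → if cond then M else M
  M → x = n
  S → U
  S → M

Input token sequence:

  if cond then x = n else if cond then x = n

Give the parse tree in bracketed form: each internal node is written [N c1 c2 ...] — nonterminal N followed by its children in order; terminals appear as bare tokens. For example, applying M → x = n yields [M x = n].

S
U
if cond then M else U
if cond then x = n else U
if cond then x = n else if cond then S
if cond then x = n else if cond then M
if cond then x = n else if cond then x = n

[S [U if cond then [M x = n] else [U if cond then [S [M x = n]]]]]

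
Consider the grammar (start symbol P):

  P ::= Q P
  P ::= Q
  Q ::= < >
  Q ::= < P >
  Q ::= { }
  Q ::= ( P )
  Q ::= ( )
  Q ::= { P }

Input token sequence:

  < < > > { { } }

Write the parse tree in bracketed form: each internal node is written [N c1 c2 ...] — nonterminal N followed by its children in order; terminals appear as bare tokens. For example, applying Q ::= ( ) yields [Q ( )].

[P [Q < [P [Q < >]] >] [P [Q { [P [Q { }]] }]]]

P
Q P
< P > P
< Q > P
< < > > P
< < > > Q
< < > > { P }
< < > > { Q }
< < > > { { } }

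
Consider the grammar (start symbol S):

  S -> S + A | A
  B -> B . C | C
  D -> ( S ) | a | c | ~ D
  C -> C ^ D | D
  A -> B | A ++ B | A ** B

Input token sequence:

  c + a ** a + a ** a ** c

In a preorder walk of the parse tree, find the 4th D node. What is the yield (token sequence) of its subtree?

a

[S [S [S [A [B [C [D c]]]]] + [A [A [B [C [D a]]]] ** [B [C [D a]]]]] + [A [A [A [B [C [D a]]]] ** [B [C [D a]]]] ** [B [C [D c]]]]]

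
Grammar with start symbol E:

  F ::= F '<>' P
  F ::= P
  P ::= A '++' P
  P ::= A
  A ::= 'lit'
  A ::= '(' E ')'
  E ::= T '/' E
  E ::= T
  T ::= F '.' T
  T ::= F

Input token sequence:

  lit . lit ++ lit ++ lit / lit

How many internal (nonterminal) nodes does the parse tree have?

18

[E [T [F [P [A lit]]] . [T [F [P [A lit] ++ [P [A lit] ++ [P [A lit]]]]]]] / [E [T [F [P [A lit]]]]]]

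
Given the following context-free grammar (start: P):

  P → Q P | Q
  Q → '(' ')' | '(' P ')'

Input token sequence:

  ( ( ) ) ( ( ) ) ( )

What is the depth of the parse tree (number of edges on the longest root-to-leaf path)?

5

[P [Q ( [P [Q ( )]] )] [P [Q ( [P [Q ( )]] )] [P [Q ( )]]]]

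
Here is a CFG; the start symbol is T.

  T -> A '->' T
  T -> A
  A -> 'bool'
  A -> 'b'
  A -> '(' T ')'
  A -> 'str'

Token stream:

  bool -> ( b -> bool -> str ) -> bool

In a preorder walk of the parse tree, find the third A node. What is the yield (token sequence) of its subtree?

[T [A bool] -> [T [A ( [T [A b] -> [T [A bool] -> [T [A str]]]] )] -> [T [A bool]]]]

b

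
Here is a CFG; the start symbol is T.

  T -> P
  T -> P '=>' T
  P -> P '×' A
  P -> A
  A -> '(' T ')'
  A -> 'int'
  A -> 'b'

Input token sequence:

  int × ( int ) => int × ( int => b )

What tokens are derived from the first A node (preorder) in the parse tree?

[T [P [P [A int]] × [A ( [T [P [A int]]] )]] => [T [P [P [A int]] × [A ( [T [P [A int]] => [T [P [A b]]]] )]]]]

int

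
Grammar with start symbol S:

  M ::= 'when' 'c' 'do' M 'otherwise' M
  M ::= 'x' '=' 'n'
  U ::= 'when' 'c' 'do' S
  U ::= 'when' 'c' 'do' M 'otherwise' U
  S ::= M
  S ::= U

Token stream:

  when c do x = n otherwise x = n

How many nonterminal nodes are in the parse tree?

[S [M when c do [M x = n] otherwise [M x = n]]]

4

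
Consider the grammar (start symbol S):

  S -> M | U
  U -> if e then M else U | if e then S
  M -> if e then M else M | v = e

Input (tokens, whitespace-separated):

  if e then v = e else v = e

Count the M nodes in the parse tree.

3

[S [M if e then [M v = e] else [M v = e]]]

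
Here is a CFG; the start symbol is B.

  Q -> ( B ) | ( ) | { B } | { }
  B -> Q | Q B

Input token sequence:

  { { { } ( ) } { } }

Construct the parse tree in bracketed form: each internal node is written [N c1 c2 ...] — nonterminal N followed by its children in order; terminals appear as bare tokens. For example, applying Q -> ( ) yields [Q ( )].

[B [Q { [B [Q { [B [Q { }] [B [Q ( )]]] }] [B [Q { }]]] }]]

B
Q
{ B }
{ Q B }
{ { B } B }
{ { Q B } B }
{ { { } B } B }
{ { { } Q } B }
{ { { } ( ) } B }
{ { { } ( ) } Q }
{ { { } ( ) } { } }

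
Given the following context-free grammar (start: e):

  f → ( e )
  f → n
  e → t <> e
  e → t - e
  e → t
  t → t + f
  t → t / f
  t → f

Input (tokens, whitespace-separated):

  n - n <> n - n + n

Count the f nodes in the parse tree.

[e [t [f n]] - [e [t [f n]] <> [e [t [f n]] - [e [t [t [f n]] + [f n]]]]]]

5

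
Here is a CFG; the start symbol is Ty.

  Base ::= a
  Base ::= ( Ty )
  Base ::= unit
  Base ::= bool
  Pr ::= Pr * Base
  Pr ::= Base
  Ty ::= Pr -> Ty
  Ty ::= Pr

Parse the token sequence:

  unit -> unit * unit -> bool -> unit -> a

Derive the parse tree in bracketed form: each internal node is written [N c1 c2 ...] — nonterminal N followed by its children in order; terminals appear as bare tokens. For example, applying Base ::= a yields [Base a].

Ty
Pr -> Ty
Base -> Ty
unit -> Ty
unit -> Pr -> Ty
unit -> Pr * Base -> Ty
unit -> Base * Base -> Ty
unit -> unit * Base -> Ty
unit -> unit * unit -> Ty
unit -> unit * unit -> Pr -> Ty
unit -> unit * unit -> Base -> Ty
unit -> unit * unit -> bool -> Ty
unit -> unit * unit -> bool -> Pr -> Ty
unit -> unit * unit -> bool -> Base -> Ty
unit -> unit * unit -> bool -> unit -> Ty
unit -> unit * unit -> bool -> unit -> Pr
unit -> unit * unit -> bool -> unit -> Base
unit -> unit * unit -> bool -> unit -> a

[Ty [Pr [Base unit]] -> [Ty [Pr [Pr [Base unit]] * [Base unit]] -> [Ty [Pr [Base bool]] -> [Ty [Pr [Base unit]] -> [Ty [Pr [Base a]]]]]]]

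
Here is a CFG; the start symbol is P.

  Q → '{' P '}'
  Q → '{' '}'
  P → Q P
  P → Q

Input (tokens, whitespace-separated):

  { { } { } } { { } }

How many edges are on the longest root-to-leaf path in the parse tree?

5

[P [Q { [P [Q { }] [P [Q { }]]] }] [P [Q { [P [Q { }]] }]]]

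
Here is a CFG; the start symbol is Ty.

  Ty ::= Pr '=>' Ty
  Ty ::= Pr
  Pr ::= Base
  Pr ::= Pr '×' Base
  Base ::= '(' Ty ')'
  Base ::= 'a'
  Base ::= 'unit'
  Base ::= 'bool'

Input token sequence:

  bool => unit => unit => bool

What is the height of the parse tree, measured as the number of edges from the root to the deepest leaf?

[Ty [Pr [Base bool]] => [Ty [Pr [Base unit]] => [Ty [Pr [Base unit]] => [Ty [Pr [Base bool]]]]]]

6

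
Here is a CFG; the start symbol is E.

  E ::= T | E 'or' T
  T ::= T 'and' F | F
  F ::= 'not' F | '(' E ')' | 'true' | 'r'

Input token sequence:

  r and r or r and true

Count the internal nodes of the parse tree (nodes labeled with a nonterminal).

[E [E [T [T [F r]] and [F r]]] or [T [T [F r]] and [F true]]]

10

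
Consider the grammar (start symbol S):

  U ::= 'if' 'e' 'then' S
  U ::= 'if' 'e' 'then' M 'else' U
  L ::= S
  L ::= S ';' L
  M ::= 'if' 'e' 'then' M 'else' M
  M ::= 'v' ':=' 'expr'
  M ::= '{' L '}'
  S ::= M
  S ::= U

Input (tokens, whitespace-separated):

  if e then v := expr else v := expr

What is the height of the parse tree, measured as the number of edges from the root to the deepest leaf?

3

[S [M if e then [M v := expr] else [M v := expr]]]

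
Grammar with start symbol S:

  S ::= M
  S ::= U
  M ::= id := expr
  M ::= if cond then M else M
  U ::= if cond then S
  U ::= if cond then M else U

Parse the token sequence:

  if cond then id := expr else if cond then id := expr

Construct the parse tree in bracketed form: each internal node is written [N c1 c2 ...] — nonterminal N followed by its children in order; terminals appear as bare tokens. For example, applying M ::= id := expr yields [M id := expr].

[S [U if cond then [M id := expr] else [U if cond then [S [M id := expr]]]]]

S
U
if cond then M else U
if cond then id := expr else U
if cond then id := expr else if cond then S
if cond then id := expr else if cond then M
if cond then id := expr else if cond then id := expr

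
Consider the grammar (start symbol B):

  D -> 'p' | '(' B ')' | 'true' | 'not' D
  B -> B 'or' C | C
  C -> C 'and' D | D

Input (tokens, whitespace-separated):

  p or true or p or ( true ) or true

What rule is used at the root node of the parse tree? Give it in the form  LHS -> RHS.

B -> B 'or' C

[B [B [B [B [B [C [D p]]] or [C [D true]]] or [C [D p]]] or [C [D ( [B [C [D true]]] )]]] or [C [D true]]]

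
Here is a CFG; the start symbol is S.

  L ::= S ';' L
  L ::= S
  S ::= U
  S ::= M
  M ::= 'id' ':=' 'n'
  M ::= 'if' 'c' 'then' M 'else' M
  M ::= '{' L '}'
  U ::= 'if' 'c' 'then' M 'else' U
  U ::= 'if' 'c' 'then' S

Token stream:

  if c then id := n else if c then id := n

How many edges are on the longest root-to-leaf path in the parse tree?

5

[S [U if c then [M id := n] else [U if c then [S [M id := n]]]]]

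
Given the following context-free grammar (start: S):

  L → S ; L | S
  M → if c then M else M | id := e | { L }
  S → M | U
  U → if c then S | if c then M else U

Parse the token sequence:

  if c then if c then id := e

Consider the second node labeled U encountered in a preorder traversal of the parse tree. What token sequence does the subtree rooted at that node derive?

[S [U if c then [S [U if c then [S [M id := e]]]]]]

if c then id := e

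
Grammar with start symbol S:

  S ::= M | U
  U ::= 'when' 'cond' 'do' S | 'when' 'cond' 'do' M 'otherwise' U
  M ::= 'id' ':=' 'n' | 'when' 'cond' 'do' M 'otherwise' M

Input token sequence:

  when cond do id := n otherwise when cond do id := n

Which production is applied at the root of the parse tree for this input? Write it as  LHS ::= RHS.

[S [U when cond do [M id := n] otherwise [U when cond do [S [M id := n]]]]]

S ::= U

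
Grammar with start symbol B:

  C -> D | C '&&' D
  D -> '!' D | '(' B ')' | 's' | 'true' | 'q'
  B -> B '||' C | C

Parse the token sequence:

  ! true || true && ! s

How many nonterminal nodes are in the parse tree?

[B [B [C [D ! [D true]]]] || [C [C [D true]] && [D ! [D s]]]]

10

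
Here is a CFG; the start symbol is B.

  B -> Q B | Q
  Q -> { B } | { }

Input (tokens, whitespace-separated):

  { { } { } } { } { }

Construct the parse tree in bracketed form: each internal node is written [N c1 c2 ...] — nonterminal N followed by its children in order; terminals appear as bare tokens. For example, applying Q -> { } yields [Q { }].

[B [Q { [B [Q { }] [B [Q { }]]] }] [B [Q { }] [B [Q { }]]]]

B
Q B
{ B } B
{ Q B } B
{ { } B } B
{ { } Q } B
{ { } { } } B
{ { } { } } Q B
{ { } { } } { } B
{ { } { } } { } Q
{ { } { } } { } { }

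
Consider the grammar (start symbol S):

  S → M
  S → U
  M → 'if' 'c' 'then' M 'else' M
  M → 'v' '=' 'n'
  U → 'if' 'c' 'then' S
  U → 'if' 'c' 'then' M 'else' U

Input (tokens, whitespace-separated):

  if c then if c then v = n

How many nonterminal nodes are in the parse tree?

[S [U if c then [S [U if c then [S [M v = n]]]]]]

6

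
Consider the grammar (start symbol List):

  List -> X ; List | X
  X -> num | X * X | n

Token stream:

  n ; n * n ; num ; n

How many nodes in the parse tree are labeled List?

[List [X n] ; [List [X [X n] * [X n]] ; [List [X num] ; [List [X n]]]]]

4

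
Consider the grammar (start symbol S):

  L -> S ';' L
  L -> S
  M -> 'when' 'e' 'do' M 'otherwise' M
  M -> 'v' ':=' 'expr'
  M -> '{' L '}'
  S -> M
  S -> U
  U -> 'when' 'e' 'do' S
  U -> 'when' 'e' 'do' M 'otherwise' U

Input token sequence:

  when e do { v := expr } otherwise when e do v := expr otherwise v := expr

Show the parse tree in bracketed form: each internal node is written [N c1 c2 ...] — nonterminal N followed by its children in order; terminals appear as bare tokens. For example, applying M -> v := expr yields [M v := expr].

[S [M when e do [M { [L [S [M v := expr]]] }] otherwise [M when e do [M v := expr] otherwise [M v := expr]]]]

S
M
when e do M otherwise M
when e do { L } otherwise M
when e do { S } otherwise M
when e do { M } otherwise M
when e do { v := expr } otherwise M
when e do { v := expr } otherwise when e do M otherwise M
when e do { v := expr } otherwise when e do v := expr otherwise M
when e do { v := expr } otherwise when e do v := expr otherwise v := expr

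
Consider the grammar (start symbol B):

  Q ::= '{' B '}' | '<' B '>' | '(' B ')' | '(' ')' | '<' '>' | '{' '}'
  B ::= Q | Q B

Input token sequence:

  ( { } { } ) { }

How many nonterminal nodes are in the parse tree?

8

[B [Q ( [B [Q { }] [B [Q { }]]] )] [B [Q { }]]]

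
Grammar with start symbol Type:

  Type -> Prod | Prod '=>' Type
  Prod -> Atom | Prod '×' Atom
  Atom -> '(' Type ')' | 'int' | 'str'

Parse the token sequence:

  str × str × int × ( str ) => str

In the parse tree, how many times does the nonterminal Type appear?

[Type [Prod [Prod [Prod [Prod [Atom str]] × [Atom str]] × [Atom int]] × [Atom ( [Type [Prod [Atom str]]] )]] => [Type [Prod [Atom str]]]]

3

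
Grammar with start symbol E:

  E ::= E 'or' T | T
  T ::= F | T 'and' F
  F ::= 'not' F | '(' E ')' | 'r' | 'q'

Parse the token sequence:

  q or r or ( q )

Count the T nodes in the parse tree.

[E [E [E [T [F q]]] or [T [F r]]] or [T [F ( [E [T [F q]]] )]]]

4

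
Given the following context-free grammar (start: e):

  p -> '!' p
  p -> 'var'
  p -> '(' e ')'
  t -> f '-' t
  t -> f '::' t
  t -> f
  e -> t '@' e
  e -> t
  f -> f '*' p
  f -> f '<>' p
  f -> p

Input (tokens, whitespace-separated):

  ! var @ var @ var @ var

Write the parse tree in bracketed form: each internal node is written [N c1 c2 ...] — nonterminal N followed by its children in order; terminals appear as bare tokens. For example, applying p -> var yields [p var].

e
t @ e
f @ e
p @ e
! p @ e
! var @ e
! var @ t @ e
! var @ f @ e
! var @ p @ e
! var @ var @ e
! var @ var @ t @ e
! var @ var @ f @ e
! var @ var @ p @ e
! var @ var @ var @ e
! var @ var @ var @ t
! var @ var @ var @ f
! var @ var @ var @ p
! var @ var @ var @ var

[e [t [f [p ! [p var]]]] @ [e [t [f [p var]]] @ [e [t [f [p var]]] @ [e [t [f [p var]]]]]]]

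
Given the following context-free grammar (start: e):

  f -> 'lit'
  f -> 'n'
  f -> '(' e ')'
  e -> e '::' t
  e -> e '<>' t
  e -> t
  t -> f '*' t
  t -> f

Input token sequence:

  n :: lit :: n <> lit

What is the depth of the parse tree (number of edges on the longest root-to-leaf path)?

6

[e [e [e [e [t [f n]]] :: [t [f lit]]] :: [t [f n]]] <> [t [f lit]]]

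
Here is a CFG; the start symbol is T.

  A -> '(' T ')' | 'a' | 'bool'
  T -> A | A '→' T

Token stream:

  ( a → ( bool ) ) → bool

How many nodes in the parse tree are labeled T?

[T [A ( [T [A a] → [T [A ( [T [A bool]] )]]] )] → [T [A bool]]]

5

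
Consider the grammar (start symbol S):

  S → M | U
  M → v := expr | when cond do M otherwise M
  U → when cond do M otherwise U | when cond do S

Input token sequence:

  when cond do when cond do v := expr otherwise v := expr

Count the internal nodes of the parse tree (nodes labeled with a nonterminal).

6

[S [U when cond do [S [M when cond do [M v := expr] otherwise [M v := expr]]]]]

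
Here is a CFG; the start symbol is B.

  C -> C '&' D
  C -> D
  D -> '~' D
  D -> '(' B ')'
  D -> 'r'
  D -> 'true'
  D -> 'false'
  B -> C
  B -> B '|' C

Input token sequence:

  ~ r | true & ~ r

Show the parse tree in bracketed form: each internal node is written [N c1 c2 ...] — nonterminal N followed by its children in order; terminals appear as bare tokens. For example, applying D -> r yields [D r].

[B [B [C [D ~ [D r]]]] | [C [C [D true]] & [D ~ [D r]]]]

B
B | C
C | C
D | C
~ D | C
~ r | C
~ r | C & D
~ r | D & D
~ r | true & D
~ r | true & ~ D
~ r | true & ~ r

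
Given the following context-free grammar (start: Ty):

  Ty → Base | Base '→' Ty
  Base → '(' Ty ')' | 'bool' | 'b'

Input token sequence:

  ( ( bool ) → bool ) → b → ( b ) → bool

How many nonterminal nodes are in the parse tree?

[Ty [Base ( [Ty [Base ( [Ty [Base bool]] )] → [Ty [Base bool]]] )] → [Ty [Base b] → [Ty [Base ( [Ty [Base b]] )] → [Ty [Base bool]]]]]

16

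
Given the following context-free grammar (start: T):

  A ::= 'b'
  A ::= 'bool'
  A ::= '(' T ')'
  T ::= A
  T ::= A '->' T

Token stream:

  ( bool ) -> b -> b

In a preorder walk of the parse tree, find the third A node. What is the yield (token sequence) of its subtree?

[T [A ( [T [A bool]] )] -> [T [A b] -> [T [A b]]]]

b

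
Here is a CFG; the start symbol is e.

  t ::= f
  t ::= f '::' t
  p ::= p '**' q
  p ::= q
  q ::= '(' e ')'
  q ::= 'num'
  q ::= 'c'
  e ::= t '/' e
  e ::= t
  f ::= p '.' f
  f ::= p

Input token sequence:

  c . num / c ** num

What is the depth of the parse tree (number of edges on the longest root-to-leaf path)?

[e [t [f [p [q c]] . [f [p [q num]]]]] / [e [t [f [p [p [q c]] ** [q num]]]]]]

7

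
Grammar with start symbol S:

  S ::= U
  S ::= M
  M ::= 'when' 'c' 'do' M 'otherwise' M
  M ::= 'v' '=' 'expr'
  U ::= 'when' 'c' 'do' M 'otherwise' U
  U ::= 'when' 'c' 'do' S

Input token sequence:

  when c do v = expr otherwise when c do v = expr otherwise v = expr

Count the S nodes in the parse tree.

[S [M when c do [M v = expr] otherwise [M when c do [M v = expr] otherwise [M v = expr]]]]

1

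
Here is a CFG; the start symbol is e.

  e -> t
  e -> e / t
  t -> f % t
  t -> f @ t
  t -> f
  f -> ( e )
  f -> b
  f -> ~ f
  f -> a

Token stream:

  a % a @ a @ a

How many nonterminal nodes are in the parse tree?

9

[e [t [f a] % [t [f a] @ [t [f a] @ [t [f a]]]]]]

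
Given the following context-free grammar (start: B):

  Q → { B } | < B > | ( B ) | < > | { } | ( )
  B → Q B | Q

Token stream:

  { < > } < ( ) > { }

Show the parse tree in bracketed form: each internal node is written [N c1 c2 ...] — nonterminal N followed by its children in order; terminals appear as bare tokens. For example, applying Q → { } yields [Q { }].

[B [Q { [B [Q < >]] }] [B [Q < [B [Q ( )]] >] [B [Q { }]]]]

B
Q B
{ B } B
{ Q } B
{ < > } B
{ < > } Q B
{ < > } < B > B
{ < > } < Q > B
{ < > } < ( ) > B
{ < > } < ( ) > Q
{ < > } < ( ) > { }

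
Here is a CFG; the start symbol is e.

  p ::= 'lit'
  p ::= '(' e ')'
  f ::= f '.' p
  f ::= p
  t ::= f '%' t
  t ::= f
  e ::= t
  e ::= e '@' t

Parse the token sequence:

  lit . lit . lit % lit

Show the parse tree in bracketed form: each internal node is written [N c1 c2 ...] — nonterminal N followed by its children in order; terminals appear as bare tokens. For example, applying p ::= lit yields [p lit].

e
t
f % t
f . p % t
f . p . p % t
p . p . p % t
lit . p . p % t
lit . lit . p % t
lit . lit . lit % t
lit . lit . lit % f
lit . lit . lit % p
lit . lit . lit % lit

[e [t [f [f [f [p lit]] . [p lit]] . [p lit]] % [t [f [p lit]]]]]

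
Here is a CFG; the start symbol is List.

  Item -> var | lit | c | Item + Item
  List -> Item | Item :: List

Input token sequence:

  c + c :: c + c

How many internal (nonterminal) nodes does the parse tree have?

8

[List [Item [Item c] + [Item c]] :: [List [Item [Item c] + [Item c]]]]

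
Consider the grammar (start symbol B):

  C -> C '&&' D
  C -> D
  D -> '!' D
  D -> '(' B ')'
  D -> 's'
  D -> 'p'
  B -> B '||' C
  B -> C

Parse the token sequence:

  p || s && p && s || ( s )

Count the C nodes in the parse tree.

6

[B [B [B [C [D p]]] || [C [C [C [D s]] && [D p]] && [D s]]] || [C [D ( [B [C [D s]]] )]]]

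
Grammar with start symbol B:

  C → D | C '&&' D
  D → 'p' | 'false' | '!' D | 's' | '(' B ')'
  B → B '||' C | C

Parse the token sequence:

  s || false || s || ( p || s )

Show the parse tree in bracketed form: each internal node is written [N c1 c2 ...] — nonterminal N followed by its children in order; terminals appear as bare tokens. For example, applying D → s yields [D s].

B
B || C
B || C || C
B || C || C || C
C || C || C || C
D || C || C || C
s || C || C || C
s || D || C || C
s || false || C || C
s || false || D || C
s || false || s || C
s || false || s || D
s || false || s || ( B )
s || false || s || ( B || C )
s || false || s || ( C || C )
s || false || s || ( D || C )
s || false || s || ( p || C )
s || false || s || ( p || D )
s || false || s || ( p || s )

[B [B [B [B [C [D s]]] || [C [D false]]] || [C [D s]]] || [C [D ( [B [B [C [D p]]] || [C [D s]]] )]]]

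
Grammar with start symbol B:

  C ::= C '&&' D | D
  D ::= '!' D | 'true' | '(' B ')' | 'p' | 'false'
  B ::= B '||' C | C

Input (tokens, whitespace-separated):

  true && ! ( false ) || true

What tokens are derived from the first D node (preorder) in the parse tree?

[B [B [C [C [D true]] && [D ! [D ( [B [C [D false]]] )]]]] || [C [D true]]]

true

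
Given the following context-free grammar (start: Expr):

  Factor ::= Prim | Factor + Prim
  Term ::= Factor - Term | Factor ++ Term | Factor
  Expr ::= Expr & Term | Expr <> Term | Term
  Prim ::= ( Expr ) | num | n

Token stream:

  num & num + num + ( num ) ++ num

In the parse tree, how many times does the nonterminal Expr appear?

3

[Expr [Expr [Term [Factor [Prim num]]]] & [Term [Factor [Factor [Factor [Prim num]] + [Prim num]] + [Prim ( [Expr [Term [Factor [Prim num]]]] )]] ++ [Term [Factor [Prim num]]]]]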